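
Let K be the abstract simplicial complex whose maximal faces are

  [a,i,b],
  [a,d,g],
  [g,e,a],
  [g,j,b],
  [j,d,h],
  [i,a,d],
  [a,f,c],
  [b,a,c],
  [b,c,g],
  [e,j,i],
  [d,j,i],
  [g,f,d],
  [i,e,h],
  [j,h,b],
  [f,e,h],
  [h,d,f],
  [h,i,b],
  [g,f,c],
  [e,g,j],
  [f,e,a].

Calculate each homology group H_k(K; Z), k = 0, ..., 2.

Take the total order a < b < c < d < e < f < g < h < i < j on the vertex set. Then K (dimension 2) consists of the simplices:

  0-simplices (10): a, b, c, d, e, f, g, h, i, j
  1-simplices (30): ab, ac, ad, ae, af, ag, ai, bc, bg, bh, bi, bj, cf, cg, df, dg, dh, di, dj, ef, eg, eh, ei, ej, fg, fh, gj, hi, hj, ij
  2-simplices (20): abc, abi, acf, adg, adi, aef, aeg, bcg, bgj, bhi, bhj, cfg, dfg, dfh, dhj, dij, efh, egj, ehi, eij

giving chain groups C_0 ≅ Z^10, C_1 ≅ Z^30, C_2 ≅ Z^20.

∂_1: C_1 → C_0 is given by ∂[p,q] = [q] − [p].
As a 10×30 matrix over Z this has rank 9, with invariant factors (1,1,1,1,1,1,1,1,1).

The boundary map ∂_2: C_2 → C_1 maps a triangle to the signed sum of its edges. For instance
  ∂dfh = fh − dh + df,
  ∂bcg = cg − bg + bc.
This gives a 30×20 integer matrix of rank 20; reducing to Smith normal form yields diagonal entries (1,1,1,1,1,1,1,1,1,1,1,1,1,1,1,1,1,1,1,2).

Now H_k = ker ∂_k / im ∂_{k+1}, so:

  H_0: rank C_0 − rank ∂_1 = 10 − 9 = 1, and the invariant factors of ∂_1 are all 1, so H_0 ≅ Z.
  H_1: rank ker ∂_1 − rank ∂_2 = (30 − 9) − 20 = 1, and ∂_2 has invariant factor 2 > 1, so H_1 ≅ Z ⊕ Z/2.
  H_2: rank ker ∂_2 − rank ∂_3 = (20 − 20) − 0 = 0, and there is no ∂_3, so H_2 ≅ 0.

H_0 = Z,  H_1 = Z ⊕ Z/2,  H_2 = 0.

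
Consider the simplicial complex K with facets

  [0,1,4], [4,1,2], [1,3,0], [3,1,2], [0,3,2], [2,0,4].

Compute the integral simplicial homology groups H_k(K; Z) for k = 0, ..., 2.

Take the total order 0 < 1 < 2 < 3 < 4 on the vertex set. Then K (dimension 2) consists of the simplices:

  0-simplices (5): [0], [1], [2], [3], [4]
  1-simplices (9): [0,1], [0,2], [0,3], [0,4], [1,2], [1,3], [1,4], [2,3], [2,4]
  2-simplices (6): [0,1,3], [0,1,4], [0,2,3], [0,2,4], [1,2,3], [1,2,4]

giving chain groups C_0 ≅ Z^5, C_1 ≅ Z^9, C_2 ≅ Z^6.

Boundary ∂_1: C_1 → C_0 maps an edge to its endpoints' difference, ∂[p,q] = q − p. For instance
  ∂[0,3] = [3] − [0].
This gives a 5×9 integer matrix of rank 4; reducing to Smith normal form yields diagonal entries (1,1,1,1).

The boundary map ∂_2: C_2 → C_1 acts by ∂[p,q,r] = [q,r] − [p,r] + [p,q]. For instance
  ∂[0,2,3] = [2,3] − [0,3] + [0,2],
  ∂[0,2,4] = [2,4] − [0,4] + [0,2].
This gives a 9×6 integer matrix of rank 5; reducing to Smith normal form yields diagonal entries (1,1,1,1,1).

Reading off H_k = ker ∂_k / im ∂_{k+1}:

  H_0: rank C_0 − rank ∂_1 = 5 − 4 = 1, and the invariant factors of ∂_1 are all 1, so H_0 = Z.
  H_1: rank ker ∂_1 − rank ∂_2 = (9 − 4) − 5 = 0, and the invariant factors of ∂_2 are all 1, so H_1 = 0.
  H_2: rank ker ∂_2 − rank ∂_3 = (6 − 5) − 0 = 1, and there is no ∂_3, so H_2 = Z.

(K is a triangulation of the 2-sphere S^2.)

H_0 = Z,  H_1 = 0,  H_2 = Z.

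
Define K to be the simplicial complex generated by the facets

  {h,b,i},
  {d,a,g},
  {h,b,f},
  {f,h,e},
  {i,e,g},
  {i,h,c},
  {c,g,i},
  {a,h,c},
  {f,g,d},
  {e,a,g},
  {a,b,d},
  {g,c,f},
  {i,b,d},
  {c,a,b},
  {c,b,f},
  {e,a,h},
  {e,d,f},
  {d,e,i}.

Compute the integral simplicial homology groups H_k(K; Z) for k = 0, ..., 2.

Fix the vertex order a < b < c < d < e < f < g < h < i and write every simplex with vertices in increasing order. Then dim K = 2 and the simplices of K are:

  0-simplices (9): a, b, c, d, e, f, g, h, i
  1-simplices (27): ab, ac, ad, ae, ag, ah, bc, bd, bf, bh, bi, cf, cg, ch, ci, de, df, dg, di, ef, eg, eh, ei, fg, fh, gi, hi
  2-simplices (18): abc, abd, ach, adg, aeg, aeh, bcf, bdi, bfh, bhi, cfg, cgi, chi, def, dei, dfg, efh, egi

so the chain groups are C_0 ≅ Z^9, C_1 ≅ Z^27, C_2 ≅ Z^18.

∂_1: C_1 → C_0 sends each edge [p,q] (with p < q) to q − p. For instance
  ∂eg = g − e.
The resulting 9×27 matrix has rank 8, and its Smith normal form has invariant factors (1,1,1,1,1,1,1,1).

Boundary ∂_2: C_2 → C_1 acts by ∂[p,q,r] = [q,r] − [p,r] + [p,q]. For instance
  ∂egi = gi − ei + eg,
  ∂cfg = fg − cg + cf.
As a 27×18 matrix over Z this has rank 18, with invariant factors (1,1,1,1,1,1,1,1,1,1,1,1,1,1,1,1,1,2).

Reading off H_k = ker ∂_k / im ∂_{k+1}:

  H_0: rank C_0 − rank ∂_1 = 9 − 8 = 1, and the invariant factors of ∂_1 are all 1, so H_0 ≅ Z.
  H_1: rank ker ∂_1 − rank ∂_2 = (27 − 8) − 18 = 1, and ∂_2 has invariant factor 2 > 1, so H_1 ≅ Z ⊕ Z/2.
  H_2: rank ker ∂_2 − rank ∂_3 = (18 − 18) − 0 = 0, and there is no ∂_3, so H_2 ≅ 0.

As a check, the Euler characteristic is 9 − 27 + 18 = 0, which agrees with 1 − 1 + 0 = 0.

H_0 = Z,  H_1 = Z ⊕ Z/2,  H_2 = 0.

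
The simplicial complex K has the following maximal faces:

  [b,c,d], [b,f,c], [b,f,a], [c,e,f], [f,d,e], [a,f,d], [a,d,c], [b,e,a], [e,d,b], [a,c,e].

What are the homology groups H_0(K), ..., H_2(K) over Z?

H_0 = Z,  H_1 = Z/2,  H_2 = 0.

K has 6 vertices, 15 edges, 10 triangles.
rank ∂_0 = 0, rank ∂_1 = 5 ⇒ b_0 = 6 − 0 − 5 = 1; all invariant factors of ∂_1 are 1 so no torsion. So H_0 = Z.
rank ∂_1 = 5, rank ∂_2 = 10 ⇒ b_1 = 15 − 5 − 10 = 0; ∂_2 has invariant factor(s) [2] giving torsion. So H_1 = Z/2.
rank ∂_2 = 10, rank ∂_3 = 0 ⇒ b_2 = 10 − 10 − 0 = 0. So H_2 = 0.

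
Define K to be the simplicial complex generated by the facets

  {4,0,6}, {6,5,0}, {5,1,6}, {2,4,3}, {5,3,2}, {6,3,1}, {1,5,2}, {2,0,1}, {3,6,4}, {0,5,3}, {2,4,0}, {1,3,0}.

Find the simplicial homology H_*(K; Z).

We work with the vertex ordering 0 < 1 < 2 < 3 < 4 < 5 < 6. The simplices of K, each written with vertices in increasing order, are:

  0-simplices (7): [0], [1], [2], [3], [4], [5], [6]
  1-simplices (18): [0,1], [0,2], [0,3], [0,4], [0,5], [0,6], [1,2], [1,3], [1,5], [1,6], [2,3], [2,4], [2,5], [3,4], [3,5], [3,6], [4,6], [5,6]
  2-simplices (12): [0,1,2], [0,1,3], [0,2,4], [0,3,5], [0,4,6], [0,5,6], [1,2,5], [1,3,6], [1,5,6], [2,3,4], [2,3,5], [3,4,6]

Hence C_0 ≅ Z^7, C_1 ≅ Z^18, C_2 ≅ Z^12.

The boundary map ∂_1: C_1 → C_0 is given by ∂[p,q] = [q] − [p].
This gives a 7×18 integer matrix of rank 6; reducing to Smith normal form yields diagonal entries (1,1,1,1,1,1).

∂_2: C_2 → C_1 acts by ∂[p,q,r] = [q,r] − [p,r] + [p,q]. For instance
  ∂[0,2,4] = [2,4] − [0,4] + [0,2],
  ∂[0,4,6] = [4,6] − [0,6] + [0,4].
The resulting 18×12 matrix has rank 12, and its Smith normal form has invariant factors (1,1,1,1,1,1,1,1,1,1,1,2).

Computing H_k = (kernel of ∂_k) / (image of ∂_{k+1}):

  H_0: rank C_0 − rank ∂_1 = 7 − 6 = 1, and the invariant factors of ∂_1 are all 1, so H_0 ≅ Z.
  H_1: rank ker ∂_1 − rank ∂_2 = (18 − 6) − 12 = 0, and ∂_2 has invariant factor 2 > 1, so H_1 ≅ Z_2.
  H_2: rank ker ∂_2 − rank ∂_3 = (12 − 12) − 0 = 0, and there is no ∂_3, so H_2 ≅ 0.

As a check, the Euler characteristic is 7 − 18 + 12 = 1, which agrees with 1 − 0 + 0 = 1.

H_0 = Z,  H_1 = Z_2,  H_2 = 0.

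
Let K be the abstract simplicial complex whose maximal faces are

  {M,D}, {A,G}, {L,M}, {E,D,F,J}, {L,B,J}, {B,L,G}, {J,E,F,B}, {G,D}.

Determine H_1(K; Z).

Fix the vertex order A < B < D < E < F < G < J < L < M and write every simplex with vertices in increasing order. Then dim K = 3 and the simplices of K are:

  0-simplices (9): A, B, D, E, F, G, J, L, M
  1-simplices (17): AG, BE, BF, BG, BJ, BL, DE, DF, DG, DJ, DM, EF, EJ, FJ, GL, JL, LM
  2-simplices (9): BEF, BEJ, BFJ, BGL, BJL, DEF, DEJ, DFJ, EFJ
  3-simplices (2): BEFJ, DEFJ

so the chain groups are C_0 ≅ Z^9, C_1 ≅ Z^17, C_2 ≅ Z^9, C_3 ≅ Z^2.

The boundary map ∂_1: C_1 → C_0 sends each edge [p,q] (with p < q) to q − p. For instance
  ∂LM = M − L.
As a 9×17 matrix over Z this has rank 8, with invariant factors (1,1,1,1,1,1,1,1).

Boundary ∂_2: C_2 → C_1 maps a triangle to the signed sum of its edges. For instance
  ∂BEF = EF − BF + BE,
  ∂BJL = JL − BL + BJ.
The resulting 17×9 matrix has rank 7, and its Smith normal form has invariant factors (1,1,1,1,1,1,1).

∂_3: C_3 → C_2 sends each 3-simplex σ to the alternating sum Σ_i (−1)^i (σ with its i-th vertex removed). For instance
  ∂DEFJ = EFJ − DFJ + DEJ − DEF,
  ∂BEFJ = EFJ − BFJ + BEJ − BEF.
As a 9×2 matrix over Z this has rank 2, with invariant factors (1,1).

Computing H_k = (kernel of ∂_k) / (image of ∂_{k+1}):

  H_1: rank ker ∂_1 − rank ∂_2 = (17 − 8) − 7 = 2, and the invariant factors of ∂_2 are all 1, so H_1 = Z^2.

H_1 ≅ Z^2.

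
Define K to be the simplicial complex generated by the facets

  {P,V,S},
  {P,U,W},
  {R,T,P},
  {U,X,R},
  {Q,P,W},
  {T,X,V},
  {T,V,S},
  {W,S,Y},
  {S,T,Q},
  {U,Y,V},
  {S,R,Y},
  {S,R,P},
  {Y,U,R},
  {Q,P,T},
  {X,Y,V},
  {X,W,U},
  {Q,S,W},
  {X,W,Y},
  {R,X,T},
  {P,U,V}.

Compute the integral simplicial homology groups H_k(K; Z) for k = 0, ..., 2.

H_0 ≅ Z,  H_1 ≅ Z × Z/2,  H_2 = 0.

Order the vertices as P < Q < R < S < T < U < V < W < X < Y. Listing each simplex with vertices in this order, K has dimension 2 with simplices:

  0-simplices (10): P, Q, R, S, T, U, V, W, X, Y
  1-simplices (30): PQ, PR, PS, PT, PU, PV, PW, QS, QT, QW, RS, RT, RU, RX, RY, ST, SV, SW, SY, TV, TX, UV, UW, UX, UY, VX, VY, WX, WY, XY
  2-simplices (20): PQT, PQW, PRS, PRT, PSV, PUV, PUW, QST, QSW, RSY, RTX, RUX, RUY, STV, SWY, TVX, UVY, UWX, VXY, WXY

Hence C_0 ≅ Z^10, C_1 ≅ Z^30, C_2 ≅ Z^20.

∂_1: C_1 → C_0 sends each edge [p,q] (with p < q) to q − p. For instance
  ∂VY = Y − V.
This gives a 10×30 integer matrix of rank 9; reducing to Smith normal form yields diagonal entries (1,1,1,1,1,1,1,1,1).

Boundary ∂_2: C_2 → C_1 sends each 2-simplex [p,q,r] to [q,r] − [p,r] + [p,q]. For instance
  ∂RTX = TX − RX + RT,
  ∂PUV = UV − PV + PU.
This gives a 30×20 integer matrix of rank 20; reducing to Smith normal form yields diagonal entries (1,1,1,1,1,1,1,1,1,1,1,1,1,1,1,1,1,1,1,2).

From H_k ≅ ker(∂_k) / im(∂_{k+1}) we obtain:

  H_0: rank C_0 − rank ∂_1 = 10 − 9 = 1, and the invariant factors of ∂_1 are all 1, so H_0 ≅ Z.
  H_1: rank ker ∂_1 − rank ∂_2 = (30 − 9) − 20 = 1, and ∂_2 has invariant factor 2 > 1, so H_1 ≅ Z × Z/2.
  H_2: rank ker ∂_2 − rank ∂_3 = (20 − 20) − 0 = 0, and there is no ∂_3, so H_2 ≅ 0.

As a check, the Euler characteristic is 10 − 30 + 20 = 0, which agrees with 1 − 1 + 0 = 0.
(K is a triangulation of the Klein bottle.)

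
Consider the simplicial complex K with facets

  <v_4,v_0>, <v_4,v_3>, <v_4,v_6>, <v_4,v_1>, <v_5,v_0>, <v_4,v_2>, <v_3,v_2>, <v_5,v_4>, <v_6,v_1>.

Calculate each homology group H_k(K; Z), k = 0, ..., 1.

H_0 = Z,  H_1 = Z^3.

K has 7 vertices, 9 edges.
rank ∂_0 = 0, rank ∂_1 = 6 ⇒ b_0 = 7 − 0 − 6 = 1; all invariant factors of ∂_1 are 1 so no torsion. So H_0 ≅ Z.
rank ∂_1 = 6, rank ∂_2 = 0 ⇒ b_1 = 9 − 6 − 0 = 3. So H_1 ≅ Z^3.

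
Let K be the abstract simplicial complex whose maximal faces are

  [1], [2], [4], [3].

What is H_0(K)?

H_0 = Z^4.

K has 4 vertices.
rank ∂_0 = 0, rank ∂_1 = 0 ⇒ b_0 = 4 − 0 − 0 = 4. So H_0 ≅ Z^4.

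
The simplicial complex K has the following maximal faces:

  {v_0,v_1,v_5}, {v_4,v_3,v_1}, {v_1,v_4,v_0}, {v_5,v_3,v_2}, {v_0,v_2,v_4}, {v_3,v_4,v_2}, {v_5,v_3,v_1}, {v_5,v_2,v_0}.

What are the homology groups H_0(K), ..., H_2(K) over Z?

K has 6 vertices, 12 edges, 8 triangles.
rank ∂_0 = 0, rank ∂_1 = 5 ⇒ b_0 = 6 − 0 − 5 = 1; all invariant factors of ∂_1 are 1 so no torsion. So H_0 ≅ Z.
rank ∂_1 = 5, rank ∂_2 = 7 ⇒ b_1 = 12 − 5 − 7 = 0; all invariant factors of ∂_2 are 1 so no torsion. So H_1 ≅ 0.
rank ∂_2 = 7, rank ∂_3 = 0 ⇒ b_2 = 8 − 7 − 0 = 1. So H_2 ≅ Z.

H_0 ≅ Z,  H_1 = 0,  H_2 ≅ Z.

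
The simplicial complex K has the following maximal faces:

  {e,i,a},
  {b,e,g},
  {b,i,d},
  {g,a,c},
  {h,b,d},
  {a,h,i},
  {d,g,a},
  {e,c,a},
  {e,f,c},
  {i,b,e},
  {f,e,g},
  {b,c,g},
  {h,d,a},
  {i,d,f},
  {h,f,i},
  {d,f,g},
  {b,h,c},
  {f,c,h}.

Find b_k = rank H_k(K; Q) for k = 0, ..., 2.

b_0 = 1, b_1 = 1, b_2 = 0.

Fix the vertex order a < b < c < d < e < f < g < h < i and write every simplex with vertices in increasing order. Then dim K = 2 and the simplices of K are:

  0-simplices (9): a, b, c, d, e, f, g, h, i
  1-simplices (27): ac, ad, ae, ag, ah, ai, bc, bd, be, bg, bh, bi, ce, cf, cg, ch, df, dg, dh, di, ef, eg, ei, fg, fh, fi, hi
  2-simplices (18): ace, acg, adg, adh, aei, ahi, bcg, bch, bdh, bdi, beg, bei, cef, cfh, dfg, dfi, efg, fhi

giving chain groups C_0 ≅ Z^9, C_1 ≅ Z^27, C_2 ≅ Z^18.

∂_1: C_1 → C_0 sends each edge [p,q] (with p < q) to q − p.
As a 9×27 matrix over Z this has rank 8, with invariant factors (1,1,1,1,1,1,1,1).

Boundary ∂_2: C_2 → C_1 maps a triangle to the signed sum of its edges. For instance
  ∂ace = ce − ae + ac,
  ∂acg = cg − ag + ac.
As a 27×18 matrix over Z this has rank 18, with invariant factors (1,1,1,1,1,1,1,1,1,1,1,1,1,1,1,1,1,2).

From H_k ≅ ker(∂_k) / im(∂_{k+1}) we obtain:

  H_0: rank C_0 − rank ∂_1 = 9 − 8 = 1, and the invariant factors of ∂_1 are all 1, so H_0 = Z.
  H_1: rank ker ∂_1 − rank ∂_2 = (27 − 8) − 18 = 1, and ∂_2 has invariant factor 2 > 1, so H_1 = Z ⊕ Z/2Z.
  H_2: rank ker ∂_2 − rank ∂_3 = (18 − 18) − 0 = 0, and there is no ∂_3, so H_2 = 0.

As a check, the Euler characteristic is 9 − 27 + 18 = 0, which agrees with 1 − 1 + 0 = 0.
(K is a triangulation of the Klein bottle.)

Hence the Betti numbers are b_0 = 1, b_1 = 1, b_2 = 0.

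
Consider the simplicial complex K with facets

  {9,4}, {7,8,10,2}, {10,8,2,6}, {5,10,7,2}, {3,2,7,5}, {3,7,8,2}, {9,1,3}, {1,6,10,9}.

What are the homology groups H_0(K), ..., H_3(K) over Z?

H_0 ≅ Z,  H_1 ≅ Z,  H_2 = 0,  H_3 = 0.

We work with the vertex ordering 1 < 2 < 3 < 4 < 5 < 6 < 7 < 8 < 9 < 10. The simplices of K, each written with vertices in increasing order, are:

  0-simplices (10): [1], [2], [3], [4], [5], [6], [7], [8], [9], [10]
  1-simplices (24): (24 of them)
  2-simplices (20): (20 of them)
  3-simplices (6): [1,6,9,10], [2,3,5,7], [2,3,7,8], [2,5,7,10], [2,6,8,10], [2,7,8,10]

so the chain groups are C_0 ≅ Z^10, C_1 ≅ Z^24, C_2 ≅ Z^20, C_3 ≅ Z^6.

∂_1: C_1 → C_0 maps an edge to its endpoints' difference, ∂[p,q] = q − p. For instance
  ∂[2,6] = [6] − [2].
This gives a 10×24 integer matrix of rank 9; reducing to Smith normal form yields diagonal entries (1,1,1,1,1,1,1,1,1).

The boundary map ∂_2: C_2 → C_1 maps a triangle to the signed sum of its edges. For instance
  ∂[1,6,10] = [6,10] − [1,10] + [1,6],
  ∂[2,7,10] = [7,10] − [2,10] + [2,7].
This gives a 24×20 integer matrix of rank 14; reducing to Smith normal form yields diagonal entries (1,1,1,1,1,1,1,1,1,1,1,1,1,1).

Boundary ∂_3: C_3 → C_2 sends each 3-simplex σ to the alternating sum Σ_i (−1)^i (σ with its i-th vertex removed). For instance
  ∂[1,6,9,10] = [6,9,10] − [1,9,10] + [1,6,10] − [1,6,9],
  ∂[2,3,5,7] = [3,5,7] − [2,5,7] + [2,3,7] − [2,3,5].
This gives a 20×6 integer matrix of rank 6; reducing to Smith normal form yields diagonal entries (1,1,1,1,1,1).

Reading off H_k = ker ∂_k / im ∂_{k+1}:

  H_0: rank C_0 − rank ∂_1 = 10 − 9 = 1, and the invariant factors of ∂_1 are all 1, so H_0 = Z.
  H_1: rank ker ∂_1 − rank ∂_2 = (24 − 9) − 14 = 1, and the invariant factors of ∂_2 are all 1, so H_1 = Z.
  H_2: rank ker ∂_2 − rank ∂_3 = (20 − 14) − 6 = 0, and the invariant factors of ∂_3 are all 1, so H_2 = 0.
  H_3: rank ker ∂_3 − rank ∂_4 = (6 − 6) − 0 = 0, and there is no ∂_4, so H_3 = 0.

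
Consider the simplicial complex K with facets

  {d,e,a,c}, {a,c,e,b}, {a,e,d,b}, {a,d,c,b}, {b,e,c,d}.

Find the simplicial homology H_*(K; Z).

H_0 ≅ Z,  H_1 = 0,  H_2 = 0,  H_3 ≅ Z.

Fix the vertex order a < b < c < d < e and write every simplex with vertices in increasing order. Then dim K = 3 and the simplices of K are:

  0-simplices (5): a, b, c, d, e
  1-simplices (10): ab, ac, ad, ae, bc, bd, be, cd, ce, de
  2-simplices (10): abc, abd, abe, acd, ace, ade, bcd, bce, bde, cde
  3-simplices (5): abcd, abce, abde, acde, bcde

Hence C_0 ≅ Z^5, C_1 ≅ Z^10, C_2 ≅ Z^10, C_3 ≅ Z^5.

Boundary ∂_1: C_1 → C_0 maps an edge to its endpoints' difference, ∂[p,q] = q − p.
The 5×10 boundary matrix has rank 4 and Smith normal form diag(1,1,1,1).

∂_2: C_2 → C_1 maps a triangle to the signed sum of its edges. For instance
  ∂cde = de − ce + cd,
  ∂acd = cd − ad + ac.
This gives a 10×10 integer matrix of rank 6; reducing to Smith normal form yields diagonal entries (1,1,1,1,1,1).

The boundary map ∂_3: C_3 → C_2 sends each 3-simplex σ to the alternating sum Σ_i (−1)^i (σ with its i-th vertex removed). For instance
  ∂abcd = bcd − acd + abd − abc,
  ∂abce = bce − ace + abe − abc.
This gives a 10×5 integer matrix of rank 4; reducing to Smith normal form yields diagonal entries (1,1,1,1).

From H_k ≅ ker(∂_k) / im(∂_{k+1}) we obtain:

  H_0: rank C_0 − rank ∂_1 = 5 − 4 = 1, and the invariant factors of ∂_1 are all 1, so H_0 ≅ Z.
  H_1: rank ker ∂_1 − rank ∂_2 = (10 − 4) − 6 = 0, and the invariant factors of ∂_2 are all 1, so H_1 ≅ 0.
  H_2: rank ker ∂_2 − rank ∂_3 = (10 − 6) − 4 = 0, and the invariant factors of ∂_3 are all 1, so H_2 ≅ 0.
  H_3: rank ker ∂_3 − rank ∂_4 = (5 − 4) − 0 = 1, and there is no ∂_4, so H_3 ≅ Z.

As a check, the Euler characteristic is 5 − 10 + 10 − 5 = 0, which agrees with 1 − 0 + 0 − 1 = 0.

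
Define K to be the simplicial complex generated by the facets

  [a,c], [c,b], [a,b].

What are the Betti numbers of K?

We work with the vertex ordering a < b < c. The simplices of K, each written with vertices in increasing order, are:

  0-simplices (3): a, b, c
  1-simplices (3): ab, ac, bc

Hence C_0 ≅ Z^3, C_1 ≅ Z^3.

The boundary map ∂_1: C_1 → C_0 is given by ∂[p,q] = [q] − [p]. For instance
  ∂bc = c − b.
The 3×3 boundary matrix has rank 2 and Smith normal form diag(1,1).

Reading off H_k = ker ∂_k / im ∂_{k+1}:

  H_0: rank C_0 − rank ∂_1 = 3 − 2 = 1, and the invariant factors of ∂_1 are all 1, so H_0 ≅ Z.
  H_1: rank ker ∂_1 − rank ∂_2 = (3 − 2) − 0 = 1, and there is no ∂_2, so H_1 ≅ Z.

As a check, the Euler characteristic is 3 − 3 = 0, which agrees with 1 − 1 = 0.

Hence the Betti numbers are b_0 = 1, b_1 = 1.

b_0 = 1, b_1 = 1.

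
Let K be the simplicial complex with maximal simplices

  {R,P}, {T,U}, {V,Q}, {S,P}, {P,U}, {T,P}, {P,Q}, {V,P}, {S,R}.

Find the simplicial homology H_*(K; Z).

Take the total order P < Q < R < S < T < U < V on the vertex set. Then K (dimension 1) consists of the simplices:

  0-simplices (7): P, Q, R, S, T, U, V
  1-simplices (9): PQ, PR, PS, PT, PU, PV, QV, RS, TU

Hence C_0 ≅ Z^7, C_1 ≅ Z^9.

The boundary map ∂_1: C_1 → C_0 sends each edge [p,q] (with p < q) to q − p. For instance
  ∂PU = U − P.
This gives a 7×9 integer matrix of rank 6; reducing to Smith normal form yields diagonal entries (1,1,1,1,1,1).

Now H_k = ker ∂_k / im ∂_{k+1}, so:

  H_0: rank C_0 − rank ∂_1 = 7 − 6 = 1, and the invariant factors of ∂_1 are all 1, so H_0 = Z.
  H_1: rank ker ∂_1 − rank ∂_2 = (9 − 6) − 0 = 3, and there is no ∂_2, so H_1 = Z^3.

H_0 = Z,  H_1 = Z^3.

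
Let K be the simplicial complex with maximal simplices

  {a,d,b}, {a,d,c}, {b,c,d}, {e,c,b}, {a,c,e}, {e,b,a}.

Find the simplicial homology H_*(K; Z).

Take the total order a < b < c < d < e on the vertex set. Then K (dimension 2) consists of the simplices:

  0-simplices (5): a, b, c, d, e
  1-simplices (9): ab, ac, ad, ae, bc, bd, be, cd, ce
  2-simplices (6): abd, abe, acd, ace, bcd, bce

Hence C_0 ≅ Z^5, C_1 ≅ Z^9, C_2 ≅ Z^6.

∂_1: C_1 → C_0 is given by ∂[p,q] = [q] − [p]. For instance
  ∂ac = c − a.
This gives a 5×9 integer matrix of rank 4; reducing to Smith normal form yields diagonal entries (1,1,1,1).

The boundary map ∂_2: C_2 → C_1 sends each 2-simplex [p,q,r] to [q,r] − [p,r] + [p,q]. For instance
  ∂ace = ce − ae + ac,
  ∂bce = ce − be + bc.
As a 9×6 matrix over Z this has rank 5, with invariant factors (1,1,1,1,1).

From H_k ≅ ker(∂_k) / im(∂_{k+1}) we obtain:

  H_0: rank C_0 − rank ∂_1 = 5 − 4 = 1, and the invariant factors of ∂_1 are all 1, so H_0 ≅ Z.
  H_1: rank ker ∂_1 − rank ∂_2 = (9 − 4) − 5 = 0, and the invariant factors of ∂_2 are all 1, so H_1 ≅ 0.
  H_2: rank ker ∂_2 − rank ∂_3 = (6 − 5) − 0 = 1, and there is no ∂_3, so H_2 ≅ Z.

As a check, the Euler characteristic is 5 − 9 + 6 = 2, which agrees with 1 − 0 + 1 = 2.

H_0 = Z,  H_1 = 0,  H_2 = Z.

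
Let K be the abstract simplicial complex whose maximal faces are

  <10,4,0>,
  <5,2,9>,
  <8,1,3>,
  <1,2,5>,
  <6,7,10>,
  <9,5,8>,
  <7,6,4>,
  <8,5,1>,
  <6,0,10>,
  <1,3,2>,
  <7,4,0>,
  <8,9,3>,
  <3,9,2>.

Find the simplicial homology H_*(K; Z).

Fix the vertex order 0 < 1 < 2 < 3 < 4 < 5 < 6 < 7 < 8 < 9 < 10 and write every simplex with vertices in increasing order. Then dim K = 2 and the simplices of K are:

  0-simplices (11): [0], [1], [2], [3], [4], [5], [6], [7], [8], [9], [10]
  1-simplices (22): [0,4], [0,6], [0,7], [0,10], [1,2], [1,3], [1,5], [1,8], [2,3], [2,5], [2,9], [3,8], [3,9], [4,6], [4,7], [4,10], [5,8], [5,9], [6,7], [6,10], [7,10], [8,9]
  2-simplices (13): [0,4,7], [0,4,10], [0,6,10], [1,2,3], [1,2,5], [1,3,8], [1,5,8], [2,3,9], [2,5,9], [3,8,9], [4,6,7], [5,8,9], [6,7,10]

giving chain groups C_0 ≅ Z^11, C_1 ≅ Z^22, C_2 ≅ Z^13.

Boundary ∂_1: C_1 → C_0 sends each edge [p,q] (with p < q) to q − p.
This gives a 11×22 integer matrix of rank 9; reducing to Smith normal form yields diagonal entries (1,1,1,1,1,1,1,1,1).

The boundary map ∂_2: C_2 → C_1 sends each 2-simplex [p,q,r] to [q,r] − [p,r] + [p,q]. For instance
  ∂[2,5,9] = [5,9] − [2,9] + [2,5],
  ∂[1,2,5] = [2,5] − [1,5] + [1,2].
As a 22×13 matrix over Z this has rank 12, with invariant factors (1,1,1,1,1,1,1,1,1,1,1,1).

Computing H_k = (kernel of ∂_k) / (image of ∂_{k+1}):

  H_0: rank C_0 − rank ∂_1 = 11 − 9 = 2, and the invariant factors of ∂_1 are all 1, so H_0 ≅ Z^2.
  H_1: rank ker ∂_1 − rank ∂_2 = (22 − 9) − 12 = 1, and the invariant factors of ∂_2 are all 1, so H_1 ≅ Z.
  H_2: rank ker ∂_2 − rank ∂_3 = (13 − 12) − 0 = 1, and there is no ∂_3, so H_2 ≅ Z.

(K is a triangulation of the disjoint union of the 2-sphere S^2 and the Möbius band.)

H_0 ≅ Z^2,  H_1 ≅ Z,  H_2 ≅ Z.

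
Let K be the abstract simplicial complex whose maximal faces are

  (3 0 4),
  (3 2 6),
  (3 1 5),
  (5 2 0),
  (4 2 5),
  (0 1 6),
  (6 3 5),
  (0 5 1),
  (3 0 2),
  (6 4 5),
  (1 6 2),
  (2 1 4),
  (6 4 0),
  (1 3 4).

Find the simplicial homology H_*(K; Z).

H_0 = Z,  H_1 = Z^2,  H_2 = Z.

Take the total order 0 < 1 < 2 < 3 < 4 < 5 < 6 on the vertex set. Then K (dimension 2) consists of the simplices:

  0-simplices (7): [0], [1], [2], [3], [4], [5], [6]
  1-simplices (21): [0,1], [0,2], [0,3], [0,4], [0,5], [0,6], [1,2], [1,3], [1,4], [1,5], [1,6], [2,3], [2,4], [2,5], [2,6], [3,4], [3,5], [3,6], [4,5], [4,6], [5,6]
  2-simplices (14): [0,1,5], [0,1,6], [0,2,3], [0,2,5], [0,3,4], [0,4,6], [1,2,4], [1,2,6], [1,3,4], [1,3,5], [2,3,6], [2,4,5], [3,5,6], [4,5,6]

so the chain groups are C_0 ≅ Z^7, C_1 ≅ Z^21, C_2 ≅ Z^14.

The boundary map ∂_1: C_1 → C_0 maps an edge to its endpoints' difference, ∂[p,q] = q − p. For instance
  ∂[0,1] = [1] − [0].
As a 7×21 matrix over Z this has rank 6, with invariant factors (1,1,1,1,1,1).

Boundary ∂_2: C_2 → C_1 sends each 2-simplex [p,q,r] to [q,r] − [p,r] + [p,q]. For instance
  ∂[1,3,5] = [3,5] − [1,5] + [1,3],
  ∂[0,4,6] = [4,6] − [0,6] + [0,4].
The 21×14 boundary matrix has rank 13 and Smith normal form diag(1,1,1,1,1,1,1,1,1,1,1,1,1).

Reading off H_k = ker ∂_k / im ∂_{k+1}:

  H_0: rank C_0 − rank ∂_1 = 7 − 6 = 1, and the invariant factors of ∂_1 are all 1, so H_0 ≅ Z.
  H_1: rank ker ∂_1 − rank ∂_2 = (21 − 6) − 13 = 2, and the invariant factors of ∂_2 are all 1, so H_1 ≅ Z^2.
  H_2: rank ker ∂_2 − rank ∂_3 = (14 − 13) − 0 = 1, and there is no ∂_3, so H_2 ≅ Z.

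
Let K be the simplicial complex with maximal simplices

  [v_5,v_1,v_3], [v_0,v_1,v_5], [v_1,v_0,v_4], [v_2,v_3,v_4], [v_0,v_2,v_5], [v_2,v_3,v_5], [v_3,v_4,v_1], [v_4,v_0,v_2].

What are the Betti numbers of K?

b_0 = 1, b_1 = 0, b_2 = 1.

Take the total order v_0 < v_1 < v_2 < v_3 < v_4 < v_5 on the vertex set. Then K (dimension 2) consists of the simplices:

  0-simplices (6): [v_0], [v_1], [v_2], [v_3], [v_4], [v_5]
  1-simplices (12): [v_0,v_1], [v_0,v_2], [v_0,v_4], [v_0,v_5], [v_1,v_3], [v_1,v_4], [v_1,v_5], [v_2,v_3], [v_2,v_4], [v_2,v_5], [v_3,v_4], [v_3,v_5]
  2-simplices (8): [v_0,v_1,v_4], [v_0,v_1,v_5], [v_0,v_2,v_4], [v_0,v_2,v_5], [v_1,v_3,v_4], [v_1,v_3,v_5], [v_2,v_3,v_4], [v_2,v_3,v_5]

Hence C_0 ≅ Z^6, C_1 ≅ Z^12, C_2 ≅ Z^8.

∂_1: C_1 → C_0 maps an edge to its endpoints' difference, ∂[p,q] = q − p. For instance
  ∂[v_0,v_1] = [v_1] − [v_0].
As a 6×12 matrix over Z this has rank 5, with invariant factors (1,1,1,1,1).

Boundary ∂_2: C_2 → C_1 maps a triangle to the signed sum of its edges. For instance
  ∂[v_2,v_3,v_4] = [v_3,v_4] − [v_2,v_4] + [v_2,v_3],
  ∂[v_2,v_3,v_5] = [v_3,v_5] − [v_2,v_5] + [v_2,v_3].
As a 12×8 matrix over Z this has rank 7, with invariant factors (1,1,1,1,1,1,1).

Reading off H_k = ker ∂_k / im ∂_{k+1}:

  H_0: rank C_0 − rank ∂_1 = 6 − 5 = 1, and the invariant factors of ∂_1 are all 1, so H_0 = Z.
  H_1: rank ker ∂_1 − rank ∂_2 = (12 − 5) − 7 = 0, and the invariant factors of ∂_2 are all 1, so H_1 = 0.
  H_2: rank ker ∂_2 − rank ∂_3 = (8 − 7) − 0 = 1, and there is no ∂_3, so H_2 = Z.

(K is a triangulation of the 2-sphere S^2.)

Hence the Betti numbers are b_0 = 1, b_1 = 0, b_2 = 1.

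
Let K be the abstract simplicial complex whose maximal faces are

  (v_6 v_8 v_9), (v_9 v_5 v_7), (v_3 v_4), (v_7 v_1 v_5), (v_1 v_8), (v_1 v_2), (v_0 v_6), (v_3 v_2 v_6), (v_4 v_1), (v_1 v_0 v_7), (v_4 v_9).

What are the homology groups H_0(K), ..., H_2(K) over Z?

H_0 ≅ Z,  H_1 ≅ Z^5,  H_2 = 0.

Order the vertices as v_0 < v_1 < v_2 < v_3 < v_4 < v_5 < v_6 < v_7 < v_8 < v_9. Listing each simplex with vertices in this order, K has dimension 2 with simplices:

  0-simplices (10): [v_0], [v_1], [v_2], [v_3], [v_4], [v_5], [v_6], [v_7], [v_8], [v_9]
  1-simplices (19): (19 of them)
  2-simplices (5): [v_0,v_1,v_7], [v_1,v_5,v_7], [v_2,v_3,v_6], [v_5,v_7,v_9], [v_6,v_8,v_9]

so the chain groups are C_0 ≅ Z^10, C_1 ≅ Z^19, C_2 ≅ Z^5.

∂_1: C_1 → C_0 is given by ∂[p,q] = [q] − [p]. For instance
  ∂[v_3,v_6] = [v_6] − [v_3].
As a 10×19 matrix over Z this has rank 9, with invariant factors (1,1,1,1,1,1,1,1,1).

Boundary ∂_2: C_2 → C_1 acts by ∂[p,q,r] = [q,r] − [p,r] + [p,q]. For instance
  ∂[v_2,v_3,v_6] = [v_3,v_6] − [v_2,v_6] + [v_2,v_3],
  ∂[v_0,v_1,v_7] = [v_1,v_7] − [v_0,v_7] + [v_0,v_1].
The resulting 19×5 matrix has rank 5, and its Smith normal form has invariant factors (1,1,1,1,1).

Computing H_k = (kernel of ∂_k) / (image of ∂_{k+1}):

  H_0: rank C_0 − rank ∂_1 = 10 − 9 = 1, and the invariant factors of ∂_1 are all 1, so H_0 ≅ Z.
  H_1: rank ker ∂_1 − rank ∂_2 = (19 − 9) − 5 = 5, and the invariant factors of ∂_2 are all 1, so H_1 ≅ Z^5.
  H_2: rank ker ∂_2 − rank ∂_3 = (5 − 5) − 0 = 0, and there is no ∂_3, so H_2 ≅ 0.

As a check, the Euler characteristic is 10 − 19 + 5 = -4, which agrees with 1 − 5 + 0 = -4.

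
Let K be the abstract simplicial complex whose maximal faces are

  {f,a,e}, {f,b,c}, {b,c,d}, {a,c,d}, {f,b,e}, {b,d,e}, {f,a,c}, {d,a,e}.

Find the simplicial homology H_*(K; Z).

H_0 = Z,  H_1 = 0,  H_2 = Z.

Fix the vertex order a < b < c < d < e < f and write every simplex with vertices in increasing order. Then dim K = 2 and the simplices of K are:

  0-simplices (6): a, b, c, d, e, f
  1-simplices (12): ac, ad, ae, af, bc, bd, be, bf, cd, cf, de, ef
  2-simplices (8): acd, acf, ade, aef, bcd, bcf, bde, bef

Hence C_0 ≅ Z^6, C_1 ≅ Z^12, C_2 ≅ Z^8.

∂_1: C_1 → C_0 is given by ∂[p,q] = [q] − [p]. For instance
  ∂ef = f − e.
The 6×12 boundary matrix has rank 5 and Smith normal form diag(1,1,1,1,1).

Boundary ∂_2: C_2 → C_1 sends each 2-simplex [p,q,r] to [q,r] − [p,r] + [p,q]. For instance
  ∂ade = de − ae + ad,
  ∂bcf = cf − bf + bc.
As a 12×8 matrix over Z this has rank 7, with invariant factors (1,1,1,1,1,1,1).

Now H_k = ker ∂_k / im ∂_{k+1}, so:

  H_0: rank C_0 − rank ∂_1 = 6 − 5 = 1, and the invariant factors of ∂_1 are all 1, so H_0 ≅ Z.
  H_1: rank ker ∂_1 − rank ∂_2 = (12 − 5) − 7 = 0, and the invariant factors of ∂_2 are all 1, so H_1 ≅ 0.
  H_2: rank ker ∂_2 − rank ∂_3 = (8 − 7) − 0 = 1, and there is no ∂_3, so H_2 ≅ Z.

(K is a triangulation of the 2-sphere S^2.)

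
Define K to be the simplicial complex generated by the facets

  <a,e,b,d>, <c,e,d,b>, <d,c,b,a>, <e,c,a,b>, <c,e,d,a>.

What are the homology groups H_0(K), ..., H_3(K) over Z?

Order the vertices as a < b < c < d < e. Listing each simplex with vertices in this order, K has dimension 3 with simplices:

  0-simplices (5): a, b, c, d, e
  1-simplices (10): ab, ac, ad, ae, bc, bd, be, cd, ce, de
  2-simplices (10): abc, abd, abe, acd, ace, ade, bcd, bce, bde, cde
  3-simplices (5): abcd, abce, abde, acde, bcde

giving chain groups C_0 ≅ Z^5, C_1 ≅ Z^10, C_2 ≅ Z^10, C_3 ≅ Z^5.

∂_1: C_1 → C_0 maps an edge to its endpoints' difference, ∂[p,q] = q − p.
This gives a 5×10 integer matrix of rank 4; reducing to Smith normal form yields diagonal entries (1,1,1,1).

Boundary ∂_2: C_2 → C_1 acts by ∂[p,q,r] = [q,r] − [p,r] + [p,q]. For instance
  ∂cde = de − ce + cd,
  ∂bce = ce − be + bc.
This gives a 10×10 integer matrix of rank 6; reducing to Smith normal form yields diagonal entries (1,1,1,1,1,1).

Boundary ∂_3: C_3 → C_2 sends each 3-simplex σ to the alternating sum Σ_i (−1)^i (σ with its i-th vertex removed). For instance
  ∂acde = cde − ade + ace − acd,
  ∂abce = bce − ace + abe − abc.
As a 10×5 matrix over Z this has rank 4, with invariant factors (1,1,1,1).

Now H_k = ker ∂_k / im ∂_{k+1}, so:

  H_0: rank C_0 − rank ∂_1 = 5 − 4 = 1, and the invariant factors of ∂_1 are all 1, so H_0 = Z.
  H_1: rank ker ∂_1 − rank ∂_2 = (10 − 4) − 6 = 0, and the invariant factors of ∂_2 are all 1, so H_1 = 0.
  H_2: rank ker ∂_2 − rank ∂_3 = (10 − 6) − 4 = 0, and the invariant factors of ∂_3 are all 1, so H_2 = 0.
  H_3: rank ker ∂_3 − rank ∂_4 = (5 − 4) − 0 = 1, and there is no ∂_4, so H_3 = Z.

As a check, the Euler characteristic is 5 − 10 + 10 − 5 = 0, which agrees with 1 − 0 + 0 − 1 = 0.
(K is a triangulation of the 3-sphere S^3.)

H_0 = Z,  H_1 = 0,  H_2 = 0,  H_3 = Z.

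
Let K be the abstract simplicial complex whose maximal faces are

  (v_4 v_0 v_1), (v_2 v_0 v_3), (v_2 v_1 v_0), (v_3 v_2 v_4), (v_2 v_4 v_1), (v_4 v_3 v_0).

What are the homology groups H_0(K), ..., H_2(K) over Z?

K has 5 vertices, 9 edges, 6 triangles.
rank ∂_0 = 0, rank ∂_1 = 4 ⇒ b_0 = 5 − 0 − 4 = 1; all invariant factors of ∂_1 are 1 so no torsion. So H_0 = Z.
rank ∂_1 = 4, rank ∂_2 = 5 ⇒ b_1 = 9 − 4 − 5 = 0; all invariant factors of ∂_2 are 1 so no torsion. So H_1 = 0.
rank ∂_2 = 5, rank ∂_3 = 0 ⇒ b_2 = 6 − 5 − 0 = 1. So H_2 = Z.

H_0 ≅ Z,  H_1 = 0,  H_2 ≅ Z.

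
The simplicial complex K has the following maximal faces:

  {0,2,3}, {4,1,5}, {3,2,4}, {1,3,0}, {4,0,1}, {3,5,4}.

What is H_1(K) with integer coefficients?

H_1 = Z.

Order the vertices as 0 < 1 < 2 < 3 < 4 < 5. Listing each simplex with vertices in this order, K has dimension 2 with simplices:

  0-simplices (6): [0], [1], [2], [3], [4], [5]
  1-simplices (12): [0,1], [0,2], [0,3], [0,4], [1,3], [1,4], [1,5], [2,3], [2,4], [3,4], [3,5], [4,5]
  2-simplices (6): [0,1,3], [0,1,4], [0,2,3], [1,4,5], [2,3,4], [3,4,5]

giving chain groups C_0 ≅ Z^6, C_1 ≅ Z^12, C_2 ≅ Z^6.

The boundary map ∂_1: C_1 → C_0 is given by ∂[p,q] = [q] − [p]. For instance
  ∂[3,4] = [4] − [3].
As a 6×12 matrix over Z this has rank 5, with invariant factors (1,1,1,1,1).

The boundary map ∂_2: C_2 → C_1 sends each 2-simplex [p,q,r] to [q,r] − [p,r] + [p,q]. For instance
  ∂[0,2,3] = [2,3] − [0,3] + [0,2],
  ∂[2,3,4] = [3,4] − [2,4] + [2,3].
The 12×6 boundary matrix has rank 6 and Smith normal form diag(1,1,1,1,1,1).

From H_k ≅ ker(∂_k) / im(∂_{k+1}) we obtain:

  H_1: rank ker ∂_1 − rank ∂_2 = (12 − 5) − 6 = 1, and the invariant factors of ∂_2 are all 1, so H_1 ≅ Z.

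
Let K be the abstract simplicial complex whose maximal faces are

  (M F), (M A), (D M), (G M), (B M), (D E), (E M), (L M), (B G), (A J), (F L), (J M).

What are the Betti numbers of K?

Fix the vertex order A < B < D < E < F < G < J < L < M and write every simplex with vertices in increasing order. Then dim K = 1 and the simplices of K are:

  0-simplices (9): A, B, D, E, F, G, J, L, M
  1-simplices (12): AJ, AM, BG, BM, DE, DM, EM, FL, FM, GM, JM, LM

Hence C_0 ≅ Z^9, C_1 ≅ Z^12.

The boundary map ∂_1: C_1 → C_0 sends each edge [p,q] (with p < q) to q − p. For instance
  ∂LM = M − L.
The resulting 9×12 matrix has rank 8, and its Smith normal form has invariant factors (1,1,1,1,1,1,1,1).

Now H_k = ker ∂_k / im ∂_{k+1}, so:

  H_0: rank C_0 − rank ∂_1 = 9 − 8 = 1, and the invariant factors of ∂_1 are all 1, so H_0 = Z.
  H_1: rank ker ∂_1 − rank ∂_2 = (12 − 8) − 0 = 4, and there is no ∂_2, so H_1 = Z^4.

Hence the Betti numbers are b_0 = 1, b_1 = 4.

b_0 = 1, b_1 = 4.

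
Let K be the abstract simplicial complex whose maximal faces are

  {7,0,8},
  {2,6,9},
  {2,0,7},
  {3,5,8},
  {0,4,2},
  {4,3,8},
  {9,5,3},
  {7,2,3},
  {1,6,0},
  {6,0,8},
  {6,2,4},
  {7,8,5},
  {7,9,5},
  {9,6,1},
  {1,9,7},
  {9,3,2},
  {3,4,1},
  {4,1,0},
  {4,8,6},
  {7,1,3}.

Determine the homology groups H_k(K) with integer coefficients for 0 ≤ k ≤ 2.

Fix the vertex order 0 < 1 < 2 < 3 < 4 < 5 < 6 < 7 < 8 < 9 and write every simplex with vertices in increasing order. Then dim K = 2 and the simplices of K are:

  0-simplices (10): [0], [1], [2], [3], [4], [5], [6], [7], [8], [9]
  1-simplices (30): (30 of them)
  2-simplices (20): (20 of them)

giving chain groups C_0 ≅ Z^10, C_1 ≅ Z^30, C_2 ≅ Z^20.

Boundary ∂_1: C_1 → C_0 sends each edge [p,q] (with p < q) to q − p. For instance
  ∂[1,6] = [6] − [1].
The resulting 10×30 matrix has rank 9, and its Smith normal form has invariant factors (1,1,1,1,1,1,1,1,1).

Boundary ∂_2: C_2 → C_1 maps a triangle to the signed sum of its edges. For instance
  ∂[0,2,4] = [2,4] − [0,4] + [0,2],
  ∂[0,6,8] = [6,8] − [0,8] + [0,6].
The resulting 30×20 matrix has rank 20, and its Smith normal form has invariant factors (1,1,1,1,1,1,1,1,1,1,1,1,1,1,1,1,1,1,1,2).

Reading off H_k = ker ∂_k / im ∂_{k+1}:

  H_0: rank C_0 − rank ∂_1 = 10 − 9 = 1, and the invariant factors of ∂_1 are all 1, so H_0 ≅ Z.
  H_1: rank ker ∂_1 − rank ∂_2 = (30 − 9) − 20 = 1, and ∂_2 has invariant factor 2 > 1, so H_1 ≅ Z ⊕ Z/2Z.
  H_2: rank ker ∂_2 − rank ∂_3 = (20 − 20) − 0 = 0, and there is no ∂_3, so H_2 ≅ 0.

(K is a triangulation of the Klein bottle.)

H_0 ≅ Z,  H_1 ≅ Z ⊕ Z/2Z,  H_2 = 0.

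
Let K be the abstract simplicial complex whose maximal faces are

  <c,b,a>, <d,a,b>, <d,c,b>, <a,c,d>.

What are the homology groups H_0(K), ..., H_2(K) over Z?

K has 4 vertices, 6 edges, 4 triangles.
rank ∂_0 = 0, rank ∂_1 = 3 ⇒ b_0 = 4 − 0 − 3 = 1; all invariant factors of ∂_1 are 1 so no torsion. So H_0 = Z.
rank ∂_1 = 3, rank ∂_2 = 3 ⇒ b_1 = 6 − 3 − 3 = 0; all invariant factors of ∂_2 are 1 so no torsion. So H_1 = 0.
rank ∂_2 = 3, rank ∂_3 = 0 ⇒ b_2 = 4 − 3 − 0 = 1. So H_2 = Z.

H_0 = Z,  H_1 = 0,  H_2 = Z.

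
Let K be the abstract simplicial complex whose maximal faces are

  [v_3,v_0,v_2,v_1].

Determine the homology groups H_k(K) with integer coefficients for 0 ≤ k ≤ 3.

H_0 ≅ Z,  H_1 = 0,  H_2 = 0,  H_3 = 0.

Order the vertices as v_0 < v_1 < v_2 < v_3. Listing each simplex with vertices in this order, K has dimension 3 with simplices:

  0-simplices (4): [v_0], [v_1], [v_2], [v_3]
  1-simplices (6): [v_0,v_1], [v_0,v_2], [v_0,v_3], [v_1,v_2], [v_1,v_3], [v_2,v_3]
  2-simplices (4): [v_0,v_1,v_2], [v_0,v_1,v_3], [v_0,v_2,v_3], [v_1,v_2,v_3]
  3-simplices (1): [v_0,v_1,v_2,v_3]

Hence C_0 ≅ Z^4, C_1 ≅ Z^6, C_2 ≅ Z^4, C_3 ≅ Z^1.

Boundary ∂_1: C_1 → C_0 maps an edge to its endpoints' difference, ∂[p,q] = q − p. For instance
  ∂[v_0,v_1] = [v_1] − [v_0].
The resulting 4×6 matrix has rank 3, and its Smith normal form has invariant factors (1,1,1).

Boundary ∂_2: C_2 → C_1 acts by ∂[p,q,r] = [q,r] − [p,r] + [p,q]. For instance
  ∂[v_0,v_2,v_3] = [v_2,v_3] − [v_0,v_3] + [v_0,v_2],
  ∂[v_1,v_2,v_3] = [v_2,v_3] − [v_1,v_3] + [v_1,v_2].
This gives a 6×4 integer matrix of rank 3; reducing to Smith normal form yields diagonal entries (1,1,1).

Boundary ∂_3: C_3 → C_2 sends each 3-simplex σ to the alternating sum Σ_i (−1)^i (σ with its i-th vertex removed). For instance
  ∂[v_0,v_1,v_2,v_3] = [v_1,v_2,v_3] − [v_0,v_2,v_3] + [v_0,v_1,v_3] − [v_0,v_1,v_2].
This gives a 4×1 integer matrix of rank 1; reducing to Smith normal form yields diagonal entries (1).

From H_k ≅ ker(∂_k) / im(∂_{k+1}) we obtain:

  H_0: rank C_0 − rank ∂_1 = 4 − 3 = 1, and the invariant factors of ∂_1 are all 1, so H_0 ≅ Z.
  H_1: rank ker ∂_1 − rank ∂_2 = (6 − 3) − 3 = 0, and the invariant factors of ∂_2 are all 1, so H_1 ≅ 0.
  H_2: rank ker ∂_2 − rank ∂_3 = (4 − 3) − 1 = 0, and the invariant factors of ∂_3 are all 1, so H_2 ≅ 0.
  H_3: rank ker ∂_3 − rank ∂_4 = (1 − 1) − 0 = 0, and there is no ∂_4, so H_3 ≅ 0.

As a check, the Euler characteristic is 4 − 6 + 4 − 1 = 1, which agrees with 1 − 0 + 0 − 0 = 1.
(K is a triangulation of the 3-simplex.)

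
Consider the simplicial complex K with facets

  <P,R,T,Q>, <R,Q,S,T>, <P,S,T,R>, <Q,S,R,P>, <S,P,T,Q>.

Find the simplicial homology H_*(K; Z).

Take the total order P < Q < R < S < T on the vertex set. Then K (dimension 3) consists of the simplices:

  0-simplices (5): P, Q, R, S, T
  1-simplices (10): PQ, PR, PS, PT, QR, QS, QT, RS, RT, ST
  2-simplices (10): PQR, PQS, PQT, PRS, PRT, PST, QRS, QRT, QST, RST
  3-simplices (5): PQRS, PQRT, PQST, PRST, QRST

so the chain groups are C_0 ≅ Z^5, C_1 ≅ Z^10, C_2 ≅ Z^10, C_3 ≅ Z^5.

The boundary map ∂_1: C_1 → C_0 sends each edge [p,q] (with p < q) to q − p. For instance
  ∂PR = R − P.
This gives a 5×10 integer matrix of rank 4; reducing to Smith normal form yields diagonal entries (1,1,1,1).

The boundary map ∂_2: C_2 → C_1 maps a triangle to the signed sum of its edges. For instance
  ∂QRS = RS − QS + QR,
  ∂PQS = QS − PS + PQ.
This gives a 10×10 integer matrix of rank 6; reducing to Smith normal form yields diagonal entries (1,1,1,1,1,1).

∂_3: C_3 → C_2 sends each 3-simplex σ to the alternating sum Σ_i (−1)^i (σ with its i-th vertex removed). For instance
  ∂PQRT = QRT − PRT + PQT − PQR,
  ∂QRST = RST − QST + QRT − QRS.
The resulting 10×5 matrix has rank 4, and its Smith normal form has invariant factors (1,1,1,1).

Now H_k = ker ∂_k / im ∂_{k+1}, so:

  H_0: rank C_0 − rank ∂_1 = 5 − 4 = 1, and the invariant factors of ∂_1 are all 1, so H_0 = Z.
  H_1: rank ker ∂_1 − rank ∂_2 = (10 − 4) − 6 = 0, and the invariant factors of ∂_2 are all 1, so H_1 = 0.
  H_2: rank ker ∂_2 − rank ∂_3 = (10 − 6) − 4 = 0, and the invariant factors of ∂_3 are all 1, so H_2 = 0.
  H_3: rank ker ∂_3 − rank ∂_4 = (5 − 4) − 0 = 1, and there is no ∂_4, so H_3 = Z.

H_0 = Z,  H_1 = 0,  H_2 = 0,  H_3 = Z.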